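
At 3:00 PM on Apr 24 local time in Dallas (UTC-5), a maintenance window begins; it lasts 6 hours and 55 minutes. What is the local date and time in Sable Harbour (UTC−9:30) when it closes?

Convert start to UTC: 3:00 PM + 5:00 = 8:00 PM UTC on Apr 24.
Add 6 hours 55 minutes duration → 2:55 AM UTC (Apr 25).
Sable Harbour is UTC−9:30, so local end time = 2:55 AM − 9:30 = 5:25 PM on Apr 24.

5:25 PM on April 24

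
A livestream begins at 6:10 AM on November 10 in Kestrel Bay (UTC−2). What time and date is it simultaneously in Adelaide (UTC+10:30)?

6:40 PM on November 10

In UTC: 6:10 AM + 2:00 = 8:10 AM on Nov 10.
Adelaide is UTC+10:30: 8:10 AM + 10:30 = 6:40 PM on Nov 10.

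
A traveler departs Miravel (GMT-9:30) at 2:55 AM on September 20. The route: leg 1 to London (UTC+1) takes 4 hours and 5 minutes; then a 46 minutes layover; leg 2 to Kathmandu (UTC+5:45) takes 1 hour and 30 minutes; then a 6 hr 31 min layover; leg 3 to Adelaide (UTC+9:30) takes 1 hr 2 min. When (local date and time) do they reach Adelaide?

Convert departure to UTC: 2:55 AM + 9:30 = 12:25 PM UTC on Sep 20.
Add 4 hours and 5 minutes leg 1 → 4:30 PM UTC.
Add 46 minutes layover in London → 5:16 PM UTC.
Add 1 hour 30 minutes leg 2 → 6:46 PM UTC.
Add 6 hours and 31 minutes layover in Kathmandu → 1:17 AM UTC (Sep 21).
Add 1 hour and 2 minutes leg 3 → 2:19 AM UTC.
Adelaide is UTC+9:30, so local arrival = 2:19 AM + 9:30 = 11:49 AM on Sep 21.

11:49 AM on September 21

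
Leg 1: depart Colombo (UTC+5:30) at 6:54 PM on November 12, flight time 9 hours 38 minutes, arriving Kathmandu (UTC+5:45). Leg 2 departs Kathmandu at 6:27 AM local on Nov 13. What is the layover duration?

1 hour 40 minutes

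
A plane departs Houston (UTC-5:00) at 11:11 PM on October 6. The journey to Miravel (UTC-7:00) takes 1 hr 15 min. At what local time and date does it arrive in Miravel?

Convert departure to UTC: 11:11 PM + 5:00 = 4:11 AM UTC on Oct 7.
Add 1 hour and 15 minutes travel time → 5:26 AM UTC.
Miravel is UTC−7:00, so local arrival = 5:26 AM − 7:00 = 10:26 PM on Oct 6.

10:26 PM on October 6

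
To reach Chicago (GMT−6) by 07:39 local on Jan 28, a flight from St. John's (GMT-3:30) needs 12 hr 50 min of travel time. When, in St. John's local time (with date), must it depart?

21:19 on Jan 27

Target arrival in UTC: 07:39 + 6:00 = 13:39 on Jan 28.
Subtract 12 hours and 50 minutes → departure 00:49 UTC on Jan 28.
St. John's is UTC−3:30: 00:49 − 3:30 = 21:19 on Jan 27.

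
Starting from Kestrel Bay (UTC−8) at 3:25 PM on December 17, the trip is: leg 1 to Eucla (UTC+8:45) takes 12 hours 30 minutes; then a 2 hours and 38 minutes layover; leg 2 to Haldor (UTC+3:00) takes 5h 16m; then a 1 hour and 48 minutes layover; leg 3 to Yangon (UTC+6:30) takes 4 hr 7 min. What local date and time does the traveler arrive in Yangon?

Convert departure to UTC: 3:25 PM + 8:00 = 11:25 PM UTC on Dec 17.
Add 12 hours 30 minutes leg 1 → 11:55 AM UTC (Dec 18).
Add 2 hours and 38 minutes layover in Eucla → 2:33 PM UTC.
Add 5 hours and 16 minutes leg 2 → 7:49 PM UTC.
Add 1 hour 48 minutes layover in Haldor → 9:37 PM UTC.
Add 4 hours 7 minutes leg 3 → 1:44 AM UTC (Dec 19).
Yangon is UTC+6:30, so local arrival = 1:44 AM + 6:30 = 8:14 AM on Dec 19.

8:14 AM on December 19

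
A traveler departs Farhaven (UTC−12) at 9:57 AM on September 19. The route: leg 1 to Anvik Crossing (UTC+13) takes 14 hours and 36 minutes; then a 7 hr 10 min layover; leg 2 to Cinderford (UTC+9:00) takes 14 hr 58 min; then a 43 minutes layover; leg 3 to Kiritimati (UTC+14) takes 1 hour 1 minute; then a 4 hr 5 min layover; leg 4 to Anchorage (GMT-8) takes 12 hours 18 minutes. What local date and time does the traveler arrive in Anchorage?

8:48 PM on September 21

Convert departure to UTC: 9:57 AM + 12:00 = 9:57 PM UTC on Sep 19.
Add 14 hours and 36 minutes leg 1 → 12:33 PM UTC (Sep 20).
Add 7 hours 10 minutes layover in Anvik Crossing → 7:43 PM UTC.
Add 14 hours and 58 minutes leg 2 → 10:41 AM UTC (Sep 21).
Add 43 minutes layover in Cinderford → 11:24 AM UTC.
Add 1 hour and 1 minute leg 3 → 12:25 PM UTC.
Add 4 hours 5 minutes layover in Kiritimati → 4:30 PM UTC.
Add 12 hours 18 minutes leg 4 → 4:48 AM UTC (Sep 22).
Anchorage is UTC−8:00, so local arrival = 4:48 AM − 8:00 = 8:48 PM on Sep 21.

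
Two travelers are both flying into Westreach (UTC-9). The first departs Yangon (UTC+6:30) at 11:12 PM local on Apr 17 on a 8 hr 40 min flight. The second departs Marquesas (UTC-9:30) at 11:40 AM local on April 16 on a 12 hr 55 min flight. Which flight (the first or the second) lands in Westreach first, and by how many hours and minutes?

the second, by 15 hours 17 minutes

Flight 1 in UTC: 11:12 PM − 6:30 = 4:42 PM on Apr 17.
+8 hours 40 minutes → arrive 1:22 AM UTC on Apr 18.
Flight 2 in UTC: 11:40 AM + 9:30 = 9:10 PM on Apr 16.
+12 hours and 55 minutes → arrive 10:05 AM UTC on Apr 17.
Flight 2 lands earlier by 15 hours 17 minutes.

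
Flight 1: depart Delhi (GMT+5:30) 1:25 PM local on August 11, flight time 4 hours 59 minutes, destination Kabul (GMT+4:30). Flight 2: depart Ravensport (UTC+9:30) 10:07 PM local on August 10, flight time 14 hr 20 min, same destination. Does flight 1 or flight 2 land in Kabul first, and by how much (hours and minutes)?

Flight 1 in UTC: 1:25 PM − 5:30 = 7:55 AM on Aug 11.
+4 hours 59 minutes → arrive 12:54 PM UTC on Aug 11.
Flight 2 in UTC: 10:07 PM − 9:30 = 12:37 PM on Aug 10.
+14 hours and 20 minutes → arrive 2:57 AM UTC on Aug 11.
Flight 2 lands earlier by 9 hours 57 minutes.

the second, by 9 hours 57 minutes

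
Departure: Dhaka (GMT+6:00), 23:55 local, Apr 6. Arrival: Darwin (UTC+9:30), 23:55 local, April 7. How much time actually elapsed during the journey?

20 hours 30 minutes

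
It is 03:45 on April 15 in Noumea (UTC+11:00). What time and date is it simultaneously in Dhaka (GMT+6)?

22:45 on Apr 14

In UTC: 03:45 − 11:00 = 16:45 on Apr 14.
Dhaka is UTC+6:00: 16:45 + 6:00 = 22:45 on Apr 14.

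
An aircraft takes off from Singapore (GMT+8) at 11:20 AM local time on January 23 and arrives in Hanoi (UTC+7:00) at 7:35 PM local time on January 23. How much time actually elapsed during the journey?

9 hours 15 minutes

Departure in UTC: 11:20 AM − 8:00 = 3:20 AM on Jan 23.
Arrival in UTC: 7:35 PM − 7:00 = 12:35 PM on Jan 23.
Elapsed = 12:35 PM − 3:20 AM = 9 hours 15 minutes.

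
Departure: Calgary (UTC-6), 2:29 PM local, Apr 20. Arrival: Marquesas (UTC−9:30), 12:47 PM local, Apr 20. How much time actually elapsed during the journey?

1 hour 48 minutes

Departure in UTC: 2:29 PM + 6:00 = 8:29 PM on Apr 20.
Arrival in UTC: 12:47 PM + 9:30 = 10:17 PM on Apr 20.
Elapsed = 10:17 PM − 8:29 PM = 1 hour 48 minutes.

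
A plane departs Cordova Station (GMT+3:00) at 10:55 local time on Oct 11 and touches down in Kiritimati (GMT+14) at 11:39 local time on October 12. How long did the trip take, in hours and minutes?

13 hours 44 minutes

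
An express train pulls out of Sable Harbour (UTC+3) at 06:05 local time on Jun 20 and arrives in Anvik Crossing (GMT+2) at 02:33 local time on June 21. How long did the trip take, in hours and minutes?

21 hours 28 minutes

Departure in UTC: 06:05 − 3:00 = 03:05 on Jun 20.
Arrival in UTC: 02:33 − 2:00 = 00:33 on Jun 21.
Elapsed = 00:33 − 03:05 (+1 day) = 21 hours 28 minutes.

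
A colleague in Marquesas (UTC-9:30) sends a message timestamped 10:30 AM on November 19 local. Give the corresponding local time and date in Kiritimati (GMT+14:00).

10:00 AM on November 20

Kiritimati is 23:30 ahead of Marquesas.
Shift by the zone difference: 10:30 AM + 23:30 = 10:00 AM on Nov 20 in Kiritimati.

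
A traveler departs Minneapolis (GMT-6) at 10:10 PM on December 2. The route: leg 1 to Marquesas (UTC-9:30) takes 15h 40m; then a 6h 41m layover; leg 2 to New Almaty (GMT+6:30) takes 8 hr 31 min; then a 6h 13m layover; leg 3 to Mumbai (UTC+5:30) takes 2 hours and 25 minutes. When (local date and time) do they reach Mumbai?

1:10 AM on December 5

Convert departure to UTC: 10:10 PM + 6:00 = 4:10 AM UTC on Dec 3.
Add 15 hours and 40 minutes leg 1 → 7:50 PM UTC.
Add 6 hours and 41 minutes layover in Marquesas → 2:31 AM UTC (Dec 4).
Add 8 hours and 31 minutes leg 2 → 11:02 AM UTC.
Add 6 hours and 13 minutes layover in New Almaty → 5:15 PM UTC.
Add 2 hours 25 minutes leg 3 → 7:40 PM UTC.
Mumbai is UTC+5:30, so local arrival = 7:40 PM + 5:30 = 1:10 AM on Dec 5.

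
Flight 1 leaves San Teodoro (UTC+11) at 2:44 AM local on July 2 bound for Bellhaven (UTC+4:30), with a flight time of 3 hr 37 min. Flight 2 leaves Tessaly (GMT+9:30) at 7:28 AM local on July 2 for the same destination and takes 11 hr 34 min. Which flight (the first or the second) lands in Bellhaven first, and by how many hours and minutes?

Flight 1 in UTC: 2:44 AM − 11:00 = 3:44 PM on Jul 1.
+3 hours and 37 minutes → arrive 7:21 PM UTC on Jul 1.
Flight 2 in UTC: 7:28 AM − 9:30 = 9:58 PM on Jul 1.
+11 hours 34 minutes → arrive 9:32 AM UTC on Jul 2.
Flight 1 lands earlier by 14 hours 11 minutes.

the first, by 14 hours 11 minutes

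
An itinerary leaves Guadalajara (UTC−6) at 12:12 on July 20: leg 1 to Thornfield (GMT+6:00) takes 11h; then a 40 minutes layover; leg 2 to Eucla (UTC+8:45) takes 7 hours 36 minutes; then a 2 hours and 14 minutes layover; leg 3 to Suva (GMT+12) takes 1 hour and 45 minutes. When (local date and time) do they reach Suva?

05:27 on July 22

Convert departure to UTC: 12:12 + 6:00 = 18:12 UTC on Jul 20.
Add 11 hours leg 1 → 05:12 UTC (Jul 21).
Add 40 minutes layover in Thornfield → 05:52 UTC.
Add 7 hours 36 minutes leg 2 → 13:28 UTC.
Add 2 hours and 14 minutes layover in Eucla → 15:42 UTC.
Add 1 hour and 45 minutes leg 3 → 17:27 UTC.
Suva is UTC+12:00, so local arrival = 17:27 + 12:00 = 05:27 on Jul 22.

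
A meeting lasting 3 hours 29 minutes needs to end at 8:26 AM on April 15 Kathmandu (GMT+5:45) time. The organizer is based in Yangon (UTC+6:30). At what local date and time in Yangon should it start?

5:42 AM on Apr 15

Target end time in UTC: 8:26 AM − 5:45 = 2:41 AM on Apr 15.
Subtract 3 hours 29 minutes → start 11:12 PM UTC on Apr 14.
Yangon is UTC+6:30: 11:12 PM + 6:30 = 5:42 AM on Apr 15.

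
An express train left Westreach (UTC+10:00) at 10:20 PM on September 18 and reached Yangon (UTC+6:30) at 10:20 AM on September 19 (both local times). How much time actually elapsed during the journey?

15 hours 30 minutes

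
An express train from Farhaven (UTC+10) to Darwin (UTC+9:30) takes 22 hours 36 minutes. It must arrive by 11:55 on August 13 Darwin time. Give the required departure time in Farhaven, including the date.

Target arrival in UTC: 11:55 − 9:30 = 02:25 on Aug 13.
Subtract 22 hours 36 minutes → departure 03:49 UTC on Aug 12.
Farhaven is UTC+10:00: 03:49 + 10:00 = 13:49 on Aug 12.

13:49 on Aug 12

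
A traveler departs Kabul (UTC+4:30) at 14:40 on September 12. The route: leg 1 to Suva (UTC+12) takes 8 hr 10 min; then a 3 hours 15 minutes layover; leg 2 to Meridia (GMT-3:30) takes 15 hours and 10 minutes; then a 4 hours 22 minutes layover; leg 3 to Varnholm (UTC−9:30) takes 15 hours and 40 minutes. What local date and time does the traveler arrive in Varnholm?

Convert departure to UTC: 14:40 − 4:30 = 10:10 UTC on Sep 12.
Add 8 hours 10 minutes leg 1 → 18:20 UTC.
Add 3 hours 15 minutes layover in Suva → 21:35 UTC.
Add 15 hours and 10 minutes leg 2 → 12:45 UTC (Sep 13).
Add 4 hours and 22 minutes layover in Meridia → 17:07 UTC.
Add 15 hours and 40 minutes leg 3 → 08:47 UTC (Sep 14).
Varnholm is UTC−9:30, so local arrival = 08:47 − 9:30 = 23:17 on Sep 13.

23:17 on Sep 13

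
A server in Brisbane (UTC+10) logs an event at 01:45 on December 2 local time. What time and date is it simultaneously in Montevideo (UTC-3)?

Montevideo is 13:00 behind Brisbane.
Shift by the zone difference: 01:45 − 13:00 = 12:45 on Dec 1 in Montevideo.

12:45 on Dec 1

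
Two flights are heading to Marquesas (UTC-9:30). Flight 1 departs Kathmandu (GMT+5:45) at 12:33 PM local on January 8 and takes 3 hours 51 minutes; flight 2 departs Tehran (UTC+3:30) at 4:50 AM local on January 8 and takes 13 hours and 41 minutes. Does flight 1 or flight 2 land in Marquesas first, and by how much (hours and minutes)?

Flight 1 in UTC: 12:33 PM − 5:45 = 6:48 AM on Jan 8.
+3 hours 51 minutes → arrive 10:39 AM UTC on Jan 8.
Flight 2 in UTC: 4:50 AM − 3:30 = 1:20 AM on Jan 8.
+13 hours 41 minutes → arrive 3:01 PM UTC on Jan 8.
Flight 1 lands earlier by 4 hours 22 minutes.

the first, by 4 hours 22 minutes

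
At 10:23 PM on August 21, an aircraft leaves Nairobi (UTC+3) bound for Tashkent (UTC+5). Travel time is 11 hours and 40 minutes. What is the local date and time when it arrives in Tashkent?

12:03 PM on Aug 22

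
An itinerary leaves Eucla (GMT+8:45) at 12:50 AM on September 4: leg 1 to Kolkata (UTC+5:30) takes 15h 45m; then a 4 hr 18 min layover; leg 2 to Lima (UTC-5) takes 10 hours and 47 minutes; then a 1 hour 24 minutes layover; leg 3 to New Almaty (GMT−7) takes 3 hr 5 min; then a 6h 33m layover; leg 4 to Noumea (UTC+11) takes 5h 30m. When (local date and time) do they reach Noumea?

2:27 AM on Sep 6

Convert departure to UTC: 12:50 AM − 8:45 = 4:05 PM UTC on Sep 3.
Add 15 hours 45 minutes leg 1 → 7:50 AM UTC (Sep 4).
Add 4 hours and 18 minutes layover in Kolkata → 12:08 PM UTC.
Add 10 hours and 47 minutes leg 2 → 10:55 PM UTC.
Add 1 hour 24 minutes layover in Lima → 12:19 AM UTC (Sep 5).
Add 3 hours 5 minutes leg 3 → 3:24 AM UTC.
Add 6 hours 33 minutes layover in New Almaty → 9:57 AM UTC.
Add 5 hours and 30 minutes leg 4 → 3:27 PM UTC.
Noumea is UTC+11:00, so local arrival = 3:27 PM + 11:00 = 2:27 AM on Sep 6.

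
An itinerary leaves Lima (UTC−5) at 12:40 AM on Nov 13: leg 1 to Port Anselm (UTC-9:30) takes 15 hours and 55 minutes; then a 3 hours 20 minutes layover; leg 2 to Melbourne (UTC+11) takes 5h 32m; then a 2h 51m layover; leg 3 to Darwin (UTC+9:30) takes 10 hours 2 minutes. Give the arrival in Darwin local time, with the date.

Convert departure to UTC: 12:40 AM + 5:00 = 5:40 AM UTC on Nov 13.
Add 15 hours and 55 minutes leg 1 → 9:35 PM UTC.
Add 3 hours 20 minutes layover in Port Anselm → 12:55 AM UTC (Nov 14).
Add 5 hours and 32 minutes leg 2 → 6:27 AM UTC.
Add 2 hours and 51 minutes layover in Melbourne → 9:18 AM UTC.
Add 10 hours and 2 minutes leg 3 → 7:20 PM UTC.
Darwin is UTC+9:30, so local arrival = 7:20 PM + 9:30 = 4:50 AM on Nov 15.

4:50 AM on November 15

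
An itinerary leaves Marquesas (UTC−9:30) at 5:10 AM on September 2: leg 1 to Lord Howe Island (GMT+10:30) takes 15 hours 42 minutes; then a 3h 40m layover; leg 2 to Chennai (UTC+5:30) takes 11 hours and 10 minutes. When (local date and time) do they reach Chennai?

Convert departure to UTC: 5:10 AM + 9:30 = 2:40 PM UTC on Sep 2.
Add 15 hours 42 minutes leg 1 → 6:22 AM UTC (Sep 3).
Add 3 hours 40 minutes layover in Lord Howe Island → 10:02 AM UTC.
Add 11 hours and 10 minutes leg 2 → 9:12 PM UTC.
Chennai is UTC+5:30, so local arrival = 9:12 PM + 5:30 = 2:42 AM on Sep 4.

2:42 AM on September 4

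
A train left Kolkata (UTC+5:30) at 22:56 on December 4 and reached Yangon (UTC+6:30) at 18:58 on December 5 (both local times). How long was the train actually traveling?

Departure in UTC: 22:56 − 5:30 = 17:26 on Dec 4.
Arrival in UTC: 18:58 − 6:30 = 12:28 on Dec 5.
Elapsed = 12:28 − 17:26 (+1 day) = 19 hours 2 minutes.

19 hours 2 minutes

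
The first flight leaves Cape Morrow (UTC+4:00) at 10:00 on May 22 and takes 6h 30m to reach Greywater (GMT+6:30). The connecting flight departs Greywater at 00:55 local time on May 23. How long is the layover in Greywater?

5 hours 55 minutes

Convert departure to UTC: 10:00 − 4:00 = 06:00 UTC on May 22.
Add 6 hours and 30 minutes flight time → 12:30 UTC.
Greywater is UTC+6:30, so local arrival = 12:30 + 6:30 = 19:00 on May 22.
Layover = 00:55 − 19:00 (+1 day) = 5 hours 55 minutes.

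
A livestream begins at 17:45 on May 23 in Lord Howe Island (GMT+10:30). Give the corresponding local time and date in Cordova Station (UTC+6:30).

13:45 on May 23

Cordova Station is 4:00 behind Lord Howe Island.
Shift by the zone difference: 17:45 − 4:00 = 13:45 on May 23 in Cordova Station.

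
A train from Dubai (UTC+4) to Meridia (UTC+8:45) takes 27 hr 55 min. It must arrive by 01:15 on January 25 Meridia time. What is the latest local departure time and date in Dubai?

16:35 on January 23

Target arrival in UTC: 01:15 − 8:45 = 16:30 on Jan 24.
Subtract 27 hours and 55 minutes → departure 12:35 UTC on Jan 23.
Dubai is UTC+4:00: 12:35 + 4:00 = 16:35 on Jan 23.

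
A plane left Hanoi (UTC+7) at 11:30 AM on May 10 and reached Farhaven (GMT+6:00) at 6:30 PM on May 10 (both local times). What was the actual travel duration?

8 hours

Departure in UTC: 11:30 AM − 7:00 = 4:30 AM on May 10.
Arrival in UTC: 6:30 PM − 6:00 = 12:30 PM on May 10.
Elapsed = 12:30 PM − 4:30 AM = 8 hours.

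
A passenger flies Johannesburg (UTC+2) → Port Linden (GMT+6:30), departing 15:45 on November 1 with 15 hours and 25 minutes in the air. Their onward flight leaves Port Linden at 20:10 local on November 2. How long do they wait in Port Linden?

Convert departure to UTC: 15:45 − 2:00 = 13:45 UTC on Nov 1.
Add 15 hours and 25 minutes flight time → 05:10 UTC (Nov 2).
Port Linden is UTC+6:30, so local arrival = 05:10 + 6:30 = 11:40 on Nov 2.
Layover = 20:10 − 11:40 = 8 hours 30 minutes.

8 hours 30 minutes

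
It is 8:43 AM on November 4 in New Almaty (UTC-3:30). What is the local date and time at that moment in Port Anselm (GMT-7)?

5:13 AM on November 4

In UTC: 8:43 AM + 3:30 = 12:13 PM on Nov 4.
Port Anselm is UTC−7:00: 12:13 PM − 7:00 = 5:13 AM on Nov 4.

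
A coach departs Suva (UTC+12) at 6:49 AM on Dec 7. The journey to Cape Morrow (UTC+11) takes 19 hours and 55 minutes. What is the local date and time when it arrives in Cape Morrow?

1:44 AM on December 8

Convert departure to UTC: 6:49 AM − 12:00 = 6:49 PM UTC on Dec 6.
Add 19 hours and 55 minutes travel time → 2:44 PM UTC (Dec 7).
Cape Morrow is UTC+11:00, so local arrival = 2:44 PM + 11:00 = 1:44 AM on Dec 8.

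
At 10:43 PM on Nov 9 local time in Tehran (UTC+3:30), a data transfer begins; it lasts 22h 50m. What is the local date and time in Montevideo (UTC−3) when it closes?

Convert start to UTC: 10:43 PM − 3:30 = 7:13 PM UTC on Nov 9.
Add 22 hours 50 minutes duration → 6:03 PM UTC (Nov 10).
Montevideo is UTC−3:00, so local end time = 6:03 PM − 3:00 = 3:03 PM on Nov 10.

3:03 PM on November 10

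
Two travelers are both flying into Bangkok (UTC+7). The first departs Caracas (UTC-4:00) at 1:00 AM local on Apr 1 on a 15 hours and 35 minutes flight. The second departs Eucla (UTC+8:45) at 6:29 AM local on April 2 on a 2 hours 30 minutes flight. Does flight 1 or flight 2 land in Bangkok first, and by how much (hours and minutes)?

Flight 1 in UTC: 1:00 AM + 4:00 = 5:00 AM on Apr 1.
+15 hours 35 minutes → arrive 8:35 PM UTC on Apr 1.
Flight 2 in UTC: 6:29 AM − 8:45 = 9:44 PM on Apr 1.
+2 hours 30 minutes → arrive 12:14 AM UTC on Apr 2.
Flight 1 lands earlier by 3 hours 39 minutes.

the first, by 3 hours 39 minutes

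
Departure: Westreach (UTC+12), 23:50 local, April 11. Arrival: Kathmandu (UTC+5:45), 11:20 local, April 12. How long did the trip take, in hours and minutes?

Departure in UTC: 23:50 − 12:00 = 11:50 on Apr 11.
Arrival in UTC: 11:20 − 5:45 = 05:35 on Apr 12.
Elapsed = 05:35 − 11:50 (+1 day) = 17 hours 45 minutes.

17 hours 45 minutes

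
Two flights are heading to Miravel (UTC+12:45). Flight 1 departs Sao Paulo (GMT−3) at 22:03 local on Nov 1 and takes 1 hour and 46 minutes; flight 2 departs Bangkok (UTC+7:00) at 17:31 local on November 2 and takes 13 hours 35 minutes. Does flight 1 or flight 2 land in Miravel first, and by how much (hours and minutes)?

Flight 1 in UTC: 22:03 + 3:00 = 01:03 on Nov 2.
+1 hour and 46 minutes → arrive 02:49 UTC on Nov 2.
Flight 2 in UTC: 17:31 − 7:00 = 10:31 on Nov 2.
+13 hours and 35 minutes → arrive 00:06 UTC on Nov 3.
Flight 1 lands earlier by 21 hours 17 minutes.

the first, by 21 hours 17 minutes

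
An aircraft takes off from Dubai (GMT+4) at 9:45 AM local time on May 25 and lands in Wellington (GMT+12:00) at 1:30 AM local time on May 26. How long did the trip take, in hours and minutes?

7 hours 45 minutes

Departure in UTC: 9:45 AM − 4:00 = 5:45 AM on May 25.
Arrival in UTC: 1:30 AM − 12:00 = 1:30 PM on May 25.
Elapsed = 1:30 PM − 5:45 AM = 7 hours 45 minutes.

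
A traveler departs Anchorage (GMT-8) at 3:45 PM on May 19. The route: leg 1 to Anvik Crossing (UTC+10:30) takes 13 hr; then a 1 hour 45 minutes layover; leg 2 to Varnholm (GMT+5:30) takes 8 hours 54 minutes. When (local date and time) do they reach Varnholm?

4:54 AM on May 21

Convert departure to UTC: 3:45 PM + 8:00 = 11:45 PM UTC on May 19.
Add 13 hours leg 1 → 12:45 PM UTC (May 20).
Add 1 hour and 45 minutes layover in Anvik Crossing → 2:30 PM UTC.
Add 8 hours and 54 minutes leg 2 → 11:24 PM UTC.
Varnholm is UTC+5:30, so local arrival = 11:24 PM + 5:30 = 4:54 AM on May 21.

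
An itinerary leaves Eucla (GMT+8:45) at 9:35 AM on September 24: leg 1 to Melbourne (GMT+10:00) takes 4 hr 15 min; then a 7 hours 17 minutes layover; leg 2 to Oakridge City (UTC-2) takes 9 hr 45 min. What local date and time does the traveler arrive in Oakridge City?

8:07 PM on Sep 24

Convert departure to UTC: 9:35 AM − 8:45 = 12:50 AM UTC on Sep 24.
Add 4 hours and 15 minutes leg 1 → 5:05 AM UTC.
Add 7 hours and 17 minutes layover in Melbourne → 12:22 PM UTC.
Add 9 hours 45 minutes leg 2 → 10:07 PM UTC.
Oakridge City is UTC−2:00, so local arrival = 10:07 PM − 2:00 = 8:07 PM on Sep 24.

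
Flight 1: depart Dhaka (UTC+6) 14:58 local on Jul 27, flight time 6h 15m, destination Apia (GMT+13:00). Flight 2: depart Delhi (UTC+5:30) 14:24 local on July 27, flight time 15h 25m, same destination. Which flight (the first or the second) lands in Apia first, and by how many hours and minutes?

the first, by 9 hours 6 minutes

Flight 1 in UTC: 14:58 − 6:00 = 08:58 on Jul 27.
+6 hours and 15 minutes → arrive 15:13 UTC on Jul 27.
Flight 2 in UTC: 14:24 − 5:30 = 08:54 on Jul 27.
+15 hours 25 minutes → arrive 00:19 UTC on Jul 28.
Flight 1 lands earlier by 9 hours 6 minutes.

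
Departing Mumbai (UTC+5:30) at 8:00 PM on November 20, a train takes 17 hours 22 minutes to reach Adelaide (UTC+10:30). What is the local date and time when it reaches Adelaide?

6:22 PM on November 21

Convert departure to UTC: 8:00 PM − 5:30 = 2:30 PM UTC on Nov 20.
Add 17 hours and 22 minutes travel time → 7:52 AM UTC (Nov 21).
Adelaide is UTC+10:30, so local arrival = 7:52 AM + 10:30 = 6:22 PM on Nov 21.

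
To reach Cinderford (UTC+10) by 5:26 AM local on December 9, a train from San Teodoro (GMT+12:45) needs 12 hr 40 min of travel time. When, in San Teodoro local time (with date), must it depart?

7:31 PM on December 8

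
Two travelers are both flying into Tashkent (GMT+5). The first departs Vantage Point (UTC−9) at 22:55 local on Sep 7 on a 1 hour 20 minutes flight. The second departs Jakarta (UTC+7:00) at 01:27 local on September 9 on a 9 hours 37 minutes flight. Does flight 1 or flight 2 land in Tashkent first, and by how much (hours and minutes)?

the first, by 18 hours 49 minutes

Flight 1 in UTC: 22:55 + 9:00 = 07:55 on Sep 8.
+1 hour and 20 minutes → arrive 09:15 UTC on Sep 8.
Flight 2 in UTC: 01:27 − 7:00 = 18:27 on Sep 8.
+9 hours and 37 minutes → arrive 04:04 UTC on Sep 9.
Flight 1 lands earlier by 18 hours 49 minutes.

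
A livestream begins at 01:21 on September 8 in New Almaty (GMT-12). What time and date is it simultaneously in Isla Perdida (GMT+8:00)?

21:21 on Sep 8

Isla Perdida is 20:00 ahead of New Almaty.
Shift by the zone difference: 01:21 + 20:00 = 21:21 on Sep 8 in Isla Perdida.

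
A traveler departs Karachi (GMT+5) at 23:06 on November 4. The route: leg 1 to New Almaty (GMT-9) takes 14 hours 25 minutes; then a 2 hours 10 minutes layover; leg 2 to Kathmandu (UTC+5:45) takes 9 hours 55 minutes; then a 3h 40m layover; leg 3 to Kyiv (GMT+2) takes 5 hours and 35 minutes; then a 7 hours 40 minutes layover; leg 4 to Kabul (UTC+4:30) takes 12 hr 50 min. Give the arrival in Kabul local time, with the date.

06:51 on Nov 7

Convert departure to UTC: 23:06 − 5:00 = 18:06 UTC on Nov 4.
Add 14 hours 25 minutes leg 1 → 08:31 UTC (Nov 5).
Add 2 hours 10 minutes layover in New Almaty → 10:41 UTC.
Add 9 hours and 55 minutes leg 2 → 20:36 UTC.
Add 3 hours 40 minutes layover in Kathmandu → 00:16 UTC (Nov 6).
Add 5 hours and 35 minutes leg 3 → 05:51 UTC.
Add 7 hours 40 minutes layover in Kyiv → 13:31 UTC.
Add 12 hours and 50 minutes leg 4 → 02:21 UTC (Nov 7).
Kabul is UTC+4:30, so local arrival = 02:21 + 4:30 = 06:51 on Nov 7.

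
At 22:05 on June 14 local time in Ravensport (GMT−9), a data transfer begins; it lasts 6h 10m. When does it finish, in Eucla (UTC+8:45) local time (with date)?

22:00 on June 15

Eucla is 17:45 ahead of Ravensport.
After 6 hours and 10 minutes it is 04:15 (Jun 15) in Ravensport.
Shift by the zone difference: 04:15 + 17:45 = 22:00 on Jun 15 in Eucla.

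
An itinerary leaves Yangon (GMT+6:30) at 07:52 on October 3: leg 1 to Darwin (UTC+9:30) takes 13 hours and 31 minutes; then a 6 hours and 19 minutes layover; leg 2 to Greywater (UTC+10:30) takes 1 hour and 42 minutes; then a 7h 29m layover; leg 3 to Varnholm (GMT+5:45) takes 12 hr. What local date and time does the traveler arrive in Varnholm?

00:08 on Oct 5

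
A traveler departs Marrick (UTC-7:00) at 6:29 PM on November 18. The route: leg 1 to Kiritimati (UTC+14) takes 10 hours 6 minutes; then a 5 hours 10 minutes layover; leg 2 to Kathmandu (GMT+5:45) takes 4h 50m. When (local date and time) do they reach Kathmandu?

Convert departure to UTC: 6:29 PM + 7:00 = 1:29 AM UTC on Nov 19.
Add 10 hours 6 minutes leg 1 → 11:35 AM UTC.
Add 5 hours and 10 minutes layover in Kiritimati → 4:45 PM UTC.
Add 4 hours and 50 minutes leg 2 → 9:35 PM UTC.
Kathmandu is UTC+5:45, so local arrival = 9:35 PM + 5:45 = 3:20 AM on Nov 20.

3:20 AM on November 20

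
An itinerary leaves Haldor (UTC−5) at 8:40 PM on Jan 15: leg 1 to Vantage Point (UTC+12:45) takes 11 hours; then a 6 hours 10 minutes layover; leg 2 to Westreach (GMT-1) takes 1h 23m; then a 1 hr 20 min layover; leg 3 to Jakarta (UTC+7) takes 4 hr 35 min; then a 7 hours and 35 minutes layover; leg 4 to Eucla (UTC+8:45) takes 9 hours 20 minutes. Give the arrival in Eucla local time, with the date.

Convert departure to UTC: 8:40 PM + 5:00 = 1:40 AM UTC on Jan 16.
Add 11 hours leg 1 → 12:40 PM UTC.
Add 6 hours 10 minutes layover in Vantage Point → 6:50 PM UTC.
Add 1 hour 23 minutes leg 2 → 8:13 PM UTC.
Add 1 hour 20 minutes layover in Westreach → 9:33 PM UTC.
Add 4 hours and 35 minutes leg 3 → 2:08 AM UTC (Jan 17).
Add 7 hours 35 minutes layover in Jakarta → 9:43 AM UTC.
Add 9 hours and 20 minutes leg 4 → 7:03 PM UTC.
Eucla is UTC+8:45, so local arrival = 7:03 PM + 8:45 = 3:48 AM on Jan 18.

3:48 AM on Jan 18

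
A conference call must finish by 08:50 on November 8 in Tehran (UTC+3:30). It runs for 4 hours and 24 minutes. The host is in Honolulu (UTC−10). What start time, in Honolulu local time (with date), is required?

14:56 on November 7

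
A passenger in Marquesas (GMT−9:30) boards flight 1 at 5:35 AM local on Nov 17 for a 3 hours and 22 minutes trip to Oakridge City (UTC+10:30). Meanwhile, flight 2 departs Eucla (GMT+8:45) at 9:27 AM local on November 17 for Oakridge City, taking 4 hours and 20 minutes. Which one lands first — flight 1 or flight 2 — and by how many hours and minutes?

the second, by 13 hours 25 minutes

Flight 1 in UTC: 5:35 AM + 9:30 = 3:05 PM on Nov 17.
+3 hours and 22 minutes → arrive 6:27 PM UTC on Nov 17.
Flight 2 in UTC: 9:27 AM − 8:45 = 12:42 AM on Nov 17.
+4 hours 20 minutes → arrive 5:02 AM UTC on Nov 17.
Flight 2 lands earlier by 13 hours 25 minutes.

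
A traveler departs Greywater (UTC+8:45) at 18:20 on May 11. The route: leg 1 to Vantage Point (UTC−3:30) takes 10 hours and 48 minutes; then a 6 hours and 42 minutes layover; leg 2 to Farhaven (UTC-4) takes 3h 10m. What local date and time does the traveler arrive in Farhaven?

Convert departure to UTC: 18:20 − 8:45 = 09:35 UTC on May 11.
Add 10 hours 48 minutes leg 1 → 20:23 UTC.
Add 6 hours and 42 minutes layover in Vantage Point → 03:05 UTC (May 12).
Add 3 hours and 10 minutes leg 2 → 06:15 UTC.
Farhaven is UTC−4:00, so local arrival = 06:15 − 4:00 = 02:15 on May 12.

02:15 on May 12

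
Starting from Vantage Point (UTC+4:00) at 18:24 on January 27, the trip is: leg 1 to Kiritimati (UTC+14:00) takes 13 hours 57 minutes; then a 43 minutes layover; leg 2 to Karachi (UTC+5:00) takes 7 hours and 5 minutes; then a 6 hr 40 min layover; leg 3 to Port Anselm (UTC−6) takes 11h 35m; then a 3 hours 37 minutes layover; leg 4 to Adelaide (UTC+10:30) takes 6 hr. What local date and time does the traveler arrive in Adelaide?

02:31 on January 30

Convert departure to UTC: 18:24 − 4:00 = 14:24 UTC on Jan 27.
Add 13 hours and 57 minutes leg 1 → 04:21 UTC (Jan 28).
Add 43 minutes layover in Kiritimati → 05:04 UTC.
Add 7 hours 5 minutes leg 2 → 12:09 UTC.
Add 6 hours 40 minutes layover in Karachi → 18:49 UTC.
Add 11 hours and 35 minutes leg 3 → 06:24 UTC (Jan 29).
Add 3 hours 37 minutes layover in Port Anselm → 10:01 UTC.
Add 6 hours leg 4 → 16:01 UTC.
Adelaide is UTC+10:30, so local arrival = 16:01 + 10:30 = 02:31 on Jan 30.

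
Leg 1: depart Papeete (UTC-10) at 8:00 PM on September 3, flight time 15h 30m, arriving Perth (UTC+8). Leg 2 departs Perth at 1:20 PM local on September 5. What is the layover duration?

Convert departure to UTC: 8:00 PM + 10:00 = 6:00 AM UTC on Sep 4.
Add 15 hours 30 minutes flight time → 9:30 PM UTC.
Perth is UTC+8:00, so local arrival = 9:30 PM + 8:00 = 5:30 AM on Sep 5.
Layover = 1:20 PM − 5:30 AM = 7 hours 50 minutes.

7 hours 50 minutes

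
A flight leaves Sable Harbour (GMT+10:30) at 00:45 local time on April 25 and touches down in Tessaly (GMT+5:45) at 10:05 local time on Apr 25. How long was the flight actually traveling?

14 hours 5 minutes

Tessaly is 4:45 behind Sable Harbour.
Clock-face elapsed time (ignoring zones) is 9 hours 20 minutes.
Actual elapsed = 9 hours 20 minutes + 4:45 = 14 hours 5 minutes.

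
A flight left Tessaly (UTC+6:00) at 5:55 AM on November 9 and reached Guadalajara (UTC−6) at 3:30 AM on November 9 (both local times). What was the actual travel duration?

Guadalajara is 12:00 behind Tessaly.
Clock-face elapsed time (ignoring zones) is −2 hours 25 minutes.
Actual elapsed = −2 hours 25 minutes + 12:00 = 9 hours 35 minutes.

9 hours 35 minutes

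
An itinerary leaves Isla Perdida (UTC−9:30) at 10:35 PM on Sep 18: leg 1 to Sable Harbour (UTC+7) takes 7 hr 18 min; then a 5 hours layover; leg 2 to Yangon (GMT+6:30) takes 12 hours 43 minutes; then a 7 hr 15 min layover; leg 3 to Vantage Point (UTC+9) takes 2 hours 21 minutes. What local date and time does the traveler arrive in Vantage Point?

Convert departure to UTC: 10:35 PM + 9:30 = 8:05 AM UTC on Sep 19.
Add 7 hours and 18 minutes leg 1 → 3:23 PM UTC.
Add 5 hours layover in Sable Harbour → 8:23 PM UTC.
Add 12 hours and 43 minutes leg 2 → 9:06 AM UTC (Sep 20).
Add 7 hours and 15 minutes layover in Yangon → 4:21 PM UTC.
Add 2 hours and 21 minutes leg 3 → 6:42 PM UTC.
Vantage Point is UTC+9:00, so local arrival = 6:42 PM + 9:00 = 3:42 AM on Sep 21.

3:42 AM on September 21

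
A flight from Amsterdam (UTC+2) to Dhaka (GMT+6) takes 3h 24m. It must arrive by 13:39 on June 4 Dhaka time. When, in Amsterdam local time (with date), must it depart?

06:15 on Jun 4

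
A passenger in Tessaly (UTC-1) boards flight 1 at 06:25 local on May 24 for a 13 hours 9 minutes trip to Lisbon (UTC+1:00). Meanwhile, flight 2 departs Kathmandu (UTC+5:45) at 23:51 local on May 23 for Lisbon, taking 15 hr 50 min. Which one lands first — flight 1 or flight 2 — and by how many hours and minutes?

Flight 1 in UTC: 06:25 + 1:00 = 07:25 on May 24.
+13 hours and 9 minutes → arrive 20:34 UTC on May 24.
Flight 2 in UTC: 23:51 − 5:45 = 18:06 on May 23.
+15 hours 50 minutes → arrive 09:56 UTC on May 24.
Flight 2 lands earlier by 10 hours 38 minutes.

the second, by 10 hours 38 minutes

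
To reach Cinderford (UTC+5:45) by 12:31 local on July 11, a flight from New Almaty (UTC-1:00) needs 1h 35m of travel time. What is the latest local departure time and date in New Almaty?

04:11 on July 11

Target arrival in UTC: 12:31 − 5:45 = 06:46 on Jul 11.
Subtract 1 hour and 35 minutes → departure 05:11 UTC on Jul 11.
New Almaty is UTC−1:00: 05:11 − 1:00 = 04:11 on Jul 11.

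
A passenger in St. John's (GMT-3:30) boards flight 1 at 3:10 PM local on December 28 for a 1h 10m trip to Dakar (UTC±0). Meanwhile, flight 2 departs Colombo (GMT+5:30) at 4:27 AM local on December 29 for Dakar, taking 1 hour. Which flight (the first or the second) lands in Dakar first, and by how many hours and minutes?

Flight 1 in UTC: 3:10 PM + 3:30 = 6:40 PM on Dec 28.
+1 hour and 10 minutes → arrive 7:50 PM UTC on Dec 28.
Flight 2 in UTC: 4:27 AM − 5:30 = 10:57 PM on Dec 28.
+1 hour → arrive 11:57 PM UTC on Dec 28.
Flight 1 lands earlier by 4 hours 7 minutes.

the first, by 4 hours 7 minutes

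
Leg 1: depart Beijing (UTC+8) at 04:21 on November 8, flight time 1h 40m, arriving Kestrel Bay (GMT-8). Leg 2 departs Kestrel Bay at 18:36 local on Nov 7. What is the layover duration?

Convert departure to UTC: 04:21 − 8:00 = 20:21 UTC on Nov 7.
Add 1 hour 40 minutes flight time → 22:01 UTC.
Kestrel Bay is UTC−8:00, so local arrival = 22:01 − 8:00 = 14:01 on Nov 7.
Layover = 18:36 − 14:01 = 4 hours 35 minutes.

4 hours 35 minutes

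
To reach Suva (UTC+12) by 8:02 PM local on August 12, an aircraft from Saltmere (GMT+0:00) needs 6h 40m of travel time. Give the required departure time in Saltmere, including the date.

Target arrival in UTC: 8:02 PM − 12:00 = 8:02 AM on Aug 12.
Subtract 6 hours 40 minutes → departure 1:22 AM UTC on Aug 12.
Saltmere is UTC+0, so departure is 1:22 AM on Aug 12.

1:22 AM on Aug 12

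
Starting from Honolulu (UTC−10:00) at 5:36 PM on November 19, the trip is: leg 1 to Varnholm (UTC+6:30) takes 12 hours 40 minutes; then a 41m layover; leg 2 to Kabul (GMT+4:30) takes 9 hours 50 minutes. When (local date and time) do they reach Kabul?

Convert departure to UTC: 5:36 PM + 10:00 = 3:36 AM UTC on Nov 20.
Add 12 hours and 40 minutes leg 1 → 4:16 PM UTC.
Add 41 minutes layover in Varnholm → 4:57 PM UTC.
Add 9 hours 50 minutes leg 2 → 2:47 AM UTC (Nov 21).
Kabul is UTC+4:30, so local arrival = 2:47 AM + 4:30 = 7:17 AM on Nov 21.

7:17 AM on Nov 21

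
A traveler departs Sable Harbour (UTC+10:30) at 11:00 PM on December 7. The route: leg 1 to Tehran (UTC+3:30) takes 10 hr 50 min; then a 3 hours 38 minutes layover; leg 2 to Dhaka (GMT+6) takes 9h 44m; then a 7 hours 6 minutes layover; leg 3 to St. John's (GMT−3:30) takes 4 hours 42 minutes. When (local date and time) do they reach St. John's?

Convert departure to UTC: 11:00 PM − 10:30 = 12:30 PM UTC on Dec 7.
Add 10 hours and 50 minutes leg 1 → 11:20 PM UTC.
Add 3 hours and 38 minutes layover in Tehran → 2:58 AM UTC (Dec 8).
Add 9 hours 44 minutes leg 2 → 12:42 PM UTC.
Add 7 hours and 6 minutes layover in Dhaka → 7:48 PM UTC.
Add 4 hours and 42 minutes leg 3 → 12:30 AM UTC (Dec 9).
St. John's is UTC−3:30, so local arrival = 12:30 AM − 3:30 = 9:00 PM on Dec 8.

9:00 PM on Dec 8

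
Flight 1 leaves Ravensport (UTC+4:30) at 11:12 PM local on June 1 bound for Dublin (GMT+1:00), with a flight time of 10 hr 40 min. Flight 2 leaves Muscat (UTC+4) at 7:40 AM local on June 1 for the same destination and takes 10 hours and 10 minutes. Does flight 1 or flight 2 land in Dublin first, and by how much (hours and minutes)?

Flight 1 in UTC: 11:12 PM − 4:30 = 6:42 PM on Jun 1.
+10 hours 40 minutes → arrive 5:22 AM UTC on Jun 2.
Flight 2 in UTC: 7:40 AM − 4:00 = 3:40 AM on Jun 1.
+10 hours and 10 minutes → arrive 1:50 PM UTC on Jun 1.
Flight 2 lands earlier by 15 hours 32 minutes.

the second, by 15 hours 32 minutes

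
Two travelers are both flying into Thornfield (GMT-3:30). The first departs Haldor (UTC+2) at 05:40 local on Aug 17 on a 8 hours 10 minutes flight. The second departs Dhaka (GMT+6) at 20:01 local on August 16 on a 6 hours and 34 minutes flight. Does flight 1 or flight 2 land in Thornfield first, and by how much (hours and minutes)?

the second, by 15 hours 15 minutes

Flight 1 in UTC: 05:40 − 2:00 = 03:40 on Aug 17.
+8 hours 10 minutes → arrive 11:50 UTC on Aug 17.
Flight 2 in UTC: 20:01 − 6:00 = 14:01 on Aug 16.
+6 hours 34 minutes → arrive 20:35 UTC on Aug 16.
Flight 2 lands earlier by 15 hours 15 minutes.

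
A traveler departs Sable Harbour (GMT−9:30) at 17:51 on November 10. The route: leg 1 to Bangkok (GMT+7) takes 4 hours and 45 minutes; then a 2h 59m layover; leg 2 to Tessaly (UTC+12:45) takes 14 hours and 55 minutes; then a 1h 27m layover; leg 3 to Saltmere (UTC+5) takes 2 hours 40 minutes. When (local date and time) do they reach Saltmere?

Convert departure to UTC: 17:51 + 9:30 = 03:21 UTC on Nov 11.
Add 4 hours 45 minutes leg 1 → 08:06 UTC.
Add 2 hours and 59 minutes layover in Bangkok → 11:05 UTC.
Add 14 hours and 55 minutes leg 2 → 02:00 UTC (Nov 12).
Add 1 hour and 27 minutes layover in Tessaly → 03:27 UTC.
Add 2 hours 40 minutes leg 3 → 06:07 UTC.
Saltmere is UTC+5:00, so local arrival = 06:07 + 5:00 = 11:07 on Nov 12.

11:07 on November 12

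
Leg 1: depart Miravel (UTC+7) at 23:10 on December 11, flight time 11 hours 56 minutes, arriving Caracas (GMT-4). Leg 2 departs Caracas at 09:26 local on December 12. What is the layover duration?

9 hours 20 minutes

Convert departure to UTC: 23:10 − 7:00 = 16:10 UTC on Dec 11.
Add 11 hours and 56 minutes flight time → 04:06 UTC (Dec 12).
Caracas is UTC−4:00, so local arrival = 04:06 − 4:00 = 00:06 on Dec 12.
Layover = 09:26 − 00:06 = 9 hours 20 minutes.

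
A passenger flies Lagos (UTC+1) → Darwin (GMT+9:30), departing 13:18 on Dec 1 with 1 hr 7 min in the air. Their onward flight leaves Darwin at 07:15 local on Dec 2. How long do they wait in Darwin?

8 hours 20 minutes

Convert departure to UTC: 13:18 − 1:00 = 12:18 UTC on Dec 1.
Add 1 hour 7 minutes flight time → 13:25 UTC.
Darwin is UTC+9:30, so local arrival = 13:25 + 9:30 = 22:55 on Dec 1.
Layover = 07:15 − 22:55 (+1 day) = 8 hours 20 minutes.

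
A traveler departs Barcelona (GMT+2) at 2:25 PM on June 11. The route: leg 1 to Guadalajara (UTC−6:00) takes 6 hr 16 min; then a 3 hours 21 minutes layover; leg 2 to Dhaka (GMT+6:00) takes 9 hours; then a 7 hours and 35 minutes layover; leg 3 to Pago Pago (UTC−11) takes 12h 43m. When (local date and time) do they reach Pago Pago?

4:20 PM on Jun 12

Convert departure to UTC: 2:25 PM − 2:00 = 12:25 PM UTC on Jun 11.
Add 6 hours and 16 minutes leg 1 → 6:41 PM UTC.
Add 3 hours and 21 minutes layover in Guadalajara → 10:02 PM UTC.
Add 9 hours leg 2 → 7:02 AM UTC (Jun 12).
Add 7 hours 35 minutes layover in Dhaka → 2:37 PM UTC.
Add 12 hours and 43 minutes leg 3 → 3:20 AM UTC (Jun 13).
Pago Pago is UTC−11:00, so local arrival = 3:20 AM − 11:00 = 4:20 PM on Jun 12.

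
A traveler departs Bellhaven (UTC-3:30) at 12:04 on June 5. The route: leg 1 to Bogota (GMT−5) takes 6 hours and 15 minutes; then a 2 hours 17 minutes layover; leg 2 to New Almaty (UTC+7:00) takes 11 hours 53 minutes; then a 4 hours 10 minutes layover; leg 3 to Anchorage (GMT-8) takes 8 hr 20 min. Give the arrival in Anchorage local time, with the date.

16:29 on Jun 6

Convert departure to UTC: 12:04 + 3:30 = 15:34 UTC on Jun 5.
Add 6 hours and 15 minutes leg 1 → 21:49 UTC.
Add 2 hours and 17 minutes layover in Bogota → 00:06 UTC (Jun 6).
Add 11 hours 53 minutes leg 2 → 11:59 UTC.
Add 4 hours 10 minutes layover in New Almaty → 16:09 UTC.
Add 8 hours 20 minutes leg 3 → 00:29 UTC (Jun 7).
Anchorage is UTC−8:00, so local arrival = 00:29 − 8:00 = 16:29 on Jun 6.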